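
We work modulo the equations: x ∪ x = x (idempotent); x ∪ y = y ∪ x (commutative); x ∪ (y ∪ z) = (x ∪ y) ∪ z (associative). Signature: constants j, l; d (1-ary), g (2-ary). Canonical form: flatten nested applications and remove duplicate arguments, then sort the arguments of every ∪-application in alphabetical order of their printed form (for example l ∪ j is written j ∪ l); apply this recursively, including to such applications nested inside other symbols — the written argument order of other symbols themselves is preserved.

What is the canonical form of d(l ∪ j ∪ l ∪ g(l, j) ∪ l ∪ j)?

Answer: d(g(l, j) ∪ j ∪ l)

Derivation:
Descend into:  l ∪ j ∪ l ∪ g(l, j) ∪ l ∪ j
Drop duplicates:  drop duplicate l, l, j
Sort arguments:  g(l, j) ∪ j ∪ l
Put back:  d(g(l, j) ∪ j ∪ l)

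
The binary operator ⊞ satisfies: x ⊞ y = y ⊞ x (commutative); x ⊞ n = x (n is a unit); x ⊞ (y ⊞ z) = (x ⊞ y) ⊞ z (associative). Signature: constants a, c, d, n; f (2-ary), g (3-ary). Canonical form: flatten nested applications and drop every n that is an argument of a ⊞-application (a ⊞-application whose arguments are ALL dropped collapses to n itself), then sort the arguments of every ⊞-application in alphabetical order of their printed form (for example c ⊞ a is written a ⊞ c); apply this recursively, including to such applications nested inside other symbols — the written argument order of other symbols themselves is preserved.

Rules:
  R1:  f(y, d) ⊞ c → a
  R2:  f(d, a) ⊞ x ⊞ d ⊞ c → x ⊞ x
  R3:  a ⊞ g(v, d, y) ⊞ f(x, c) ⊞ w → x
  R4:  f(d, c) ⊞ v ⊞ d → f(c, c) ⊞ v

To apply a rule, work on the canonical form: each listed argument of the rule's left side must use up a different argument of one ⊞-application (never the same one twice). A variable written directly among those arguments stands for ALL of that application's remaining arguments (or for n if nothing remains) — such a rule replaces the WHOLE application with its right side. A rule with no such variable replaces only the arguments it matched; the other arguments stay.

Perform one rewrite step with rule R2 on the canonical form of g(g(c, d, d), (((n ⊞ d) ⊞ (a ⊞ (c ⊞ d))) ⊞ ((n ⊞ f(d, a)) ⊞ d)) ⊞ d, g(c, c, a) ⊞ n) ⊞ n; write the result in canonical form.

Answer: g(g(c, d, d), a ⊞ a ⊞ d ⊞ d ⊞ d ⊞ d ⊞ d ⊞ d, g(c, c, a))

Derivation:
Canonical form:  g(g(c, d, d), a ⊞ c ⊞ d ⊞ d ⊞ d ⊞ d ⊞ f(d, a), g(c, c, a))
R2 matches:  uses c, d, f(d, a);  x := a ⊞ d ⊞ d ⊞ d
The variable takes the whole remainder — replace the entire application.
New term:  g(g(c, d, d), a ⊞ a ⊞ d ⊞ d ⊞ d ⊞ d ⊞ d ⊞ d, g(c, c, a))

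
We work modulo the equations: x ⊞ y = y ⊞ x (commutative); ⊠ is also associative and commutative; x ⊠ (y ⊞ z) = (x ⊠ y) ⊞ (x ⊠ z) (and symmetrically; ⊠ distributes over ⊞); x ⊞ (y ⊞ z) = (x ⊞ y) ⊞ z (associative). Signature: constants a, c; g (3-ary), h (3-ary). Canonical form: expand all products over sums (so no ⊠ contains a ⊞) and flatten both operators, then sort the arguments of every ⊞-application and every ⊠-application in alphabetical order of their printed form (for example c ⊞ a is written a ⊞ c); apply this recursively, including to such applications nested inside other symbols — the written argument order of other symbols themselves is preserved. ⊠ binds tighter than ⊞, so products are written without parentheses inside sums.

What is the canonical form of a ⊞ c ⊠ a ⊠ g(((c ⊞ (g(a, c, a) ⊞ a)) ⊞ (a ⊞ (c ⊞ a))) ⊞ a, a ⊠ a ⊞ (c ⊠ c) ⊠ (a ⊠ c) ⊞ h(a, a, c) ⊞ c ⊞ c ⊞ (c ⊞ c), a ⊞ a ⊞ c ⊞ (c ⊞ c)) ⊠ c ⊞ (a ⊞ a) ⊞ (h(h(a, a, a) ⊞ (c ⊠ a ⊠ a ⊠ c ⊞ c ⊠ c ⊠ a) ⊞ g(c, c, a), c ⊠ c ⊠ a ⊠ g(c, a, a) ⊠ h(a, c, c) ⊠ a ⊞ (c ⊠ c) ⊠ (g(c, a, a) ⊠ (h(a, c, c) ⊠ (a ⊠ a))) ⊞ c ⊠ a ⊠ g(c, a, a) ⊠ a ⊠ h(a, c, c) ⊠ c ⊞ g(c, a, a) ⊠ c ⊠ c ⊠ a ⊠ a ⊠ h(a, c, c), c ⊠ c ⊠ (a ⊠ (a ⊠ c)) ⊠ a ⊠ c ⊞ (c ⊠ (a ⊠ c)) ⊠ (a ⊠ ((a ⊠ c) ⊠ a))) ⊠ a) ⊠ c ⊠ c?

Un-nest:  a ⊞ a ⊠ c ⊠ c ⊠ g(a ⊞ a ⊞ a ⊞ a ⊞ c ⊞ c ⊞ g(a, c, a), a ⊠ a ⊞ a ⊠ c ⊠ c ⊠ c ⊞ c ⊞ c ⊞ c ⊞ c ⊞ h(a, a, c), a ⊞ a ⊞ c ⊞ c ⊞ c) ⊞ a ⊞ a ⊞ a ⊠ c ⊠ c ⊠ h(a ⊠ a ⊠ c ⊠ c ⊞ a ⊠ c ⊠ c ⊞ g(c, c, a) ⊞ h(a, a, a), a ⊠ a ⊠ c ⊠ c ⊠ g(c, a, a) ⊠ h(a, c, c) ⊞ a ⊠ a ⊠ c ⊠ c ⊠ g(c, a, a) ⊠ h(a, c, c) ⊞ a ⊠ a ⊠ c ⊠ c ⊠ g(c, a, a) ⊠ h(a, c, c) ⊞ a ⊠ a ⊠ c ⊠ c ⊠ g(c, a, a) ⊠ h(a, c, c), a ⊠ a ⊠ a ⊠ a ⊠ c ⊠ c ⊠ c ⊞ a ⊠ a ⊠ a ⊠ c ⊠ c ⊠ c ⊠ c)
Order the arguments:  a ⊞ a ⊞ a ⊞ a ⊠ c ⊠ c ⊠ g(a ⊞ a ⊞ a ⊞ a ⊞ c ⊞ c ⊞ g(a, c, a), a ⊠ a ⊞ a ⊠ c ⊠ c ⊠ c ⊞ c ⊞ c ⊞ c ⊞ c ⊞ h(a, a, c), a ⊞ a ⊞ c ⊞ c ⊞ c) ⊞ a ⊠ c ⊠ c ⊠ h(a ⊠ a ⊠ c ⊠ c ⊞ a ⊠ c ⊠ c ⊞ g(c, c, a) ⊞ h(a, a, a), a ⊠ a ⊠ c ⊠ c ⊠ g(c, a, a) ⊠ h(a, c, c) ⊞ a ⊠ a ⊠ c ⊠ c ⊠ g(c, a, a) ⊠ h(a, c, c) ⊞ a ⊠ a ⊠ c ⊠ c ⊠ g(c, a, a) ⊠ h(a, c, c) ⊞ a ⊠ a ⊠ c ⊠ c ⊠ g(c, a, a) ⊠ h(a, c, c), a ⊠ a ⊠ a ⊠ a ⊠ c ⊠ c ⊠ c ⊞ a ⊠ a ⊠ a ⊠ c ⊠ c ⊠ c ⊠ c)

Answer: a ⊞ a ⊞ a ⊞ a ⊠ c ⊠ c ⊠ g(a ⊞ a ⊞ a ⊞ a ⊞ c ⊞ c ⊞ g(a, c, a), a ⊠ a ⊞ a ⊠ c ⊠ c ⊠ c ⊞ c ⊞ c ⊞ c ⊞ c ⊞ h(a, a, c), a ⊞ a ⊞ c ⊞ c ⊞ c) ⊞ a ⊠ c ⊠ c ⊠ h(a ⊠ a ⊠ c ⊠ c ⊞ a ⊠ c ⊠ c ⊞ g(c, c, a) ⊞ h(a, a, a), a ⊠ a ⊠ c ⊠ c ⊠ g(c, a, a) ⊠ h(a, c, c) ⊞ a ⊠ a ⊠ c ⊠ c ⊠ g(c, a, a) ⊠ h(a, c, c) ⊞ a ⊠ a ⊠ c ⊠ c ⊠ g(c, a, a) ⊠ h(a, c, c) ⊞ a ⊠ a ⊠ c ⊠ c ⊠ g(c, a, a) ⊠ h(a, c, c), a ⊠ a ⊠ a ⊠ a ⊠ c ⊠ c ⊠ c ⊞ a ⊠ a ⊠ a ⊠ c ⊠ c ⊠ c ⊠ c)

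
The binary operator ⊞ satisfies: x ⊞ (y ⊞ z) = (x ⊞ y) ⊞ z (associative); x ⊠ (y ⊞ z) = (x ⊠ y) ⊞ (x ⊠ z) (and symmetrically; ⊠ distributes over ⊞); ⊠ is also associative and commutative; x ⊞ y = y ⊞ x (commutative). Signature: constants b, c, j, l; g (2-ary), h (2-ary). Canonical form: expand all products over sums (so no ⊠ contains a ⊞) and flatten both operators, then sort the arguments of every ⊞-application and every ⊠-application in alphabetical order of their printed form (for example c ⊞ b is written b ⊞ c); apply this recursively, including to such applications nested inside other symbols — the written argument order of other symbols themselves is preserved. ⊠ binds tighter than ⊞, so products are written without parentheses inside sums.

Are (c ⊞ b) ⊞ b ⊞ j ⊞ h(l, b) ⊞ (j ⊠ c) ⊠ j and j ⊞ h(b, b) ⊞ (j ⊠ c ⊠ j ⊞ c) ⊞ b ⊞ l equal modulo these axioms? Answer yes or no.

Left:  (c ⊞ b) ⊞ b ⊞ j ⊞ h(l, b) ⊞ (j ⊠ c) ⊠ j
  Merge nested applications:  c ⊞ b ⊞ b ⊞ j ⊞ h(l, b) ⊞ c ⊠ j ⊠ j
  Order the arguments:  b ⊞ b ⊞ c ⊞ c ⊠ j ⊠ j ⊞ h(l, b) ⊞ j
Right:  j ⊞ h(b, b) ⊞ (j ⊠ c ⊠ j ⊞ c) ⊞ b ⊞ l
  Un-nest:  j ⊞ h(b, b) ⊞ c ⊠ j ⊠ j ⊞ c ⊞ b ⊞ l
  Sort arguments:  b ⊞ c ⊞ c ⊠ j ⊠ j ⊞ h(b, b) ⊞ j ⊞ l

Answer: no — b ⊞ b ⊞ c ⊞ c ⊠ j ⊠ j ⊞ h(l, b) ⊞ j vs b ⊞ c ⊞ c ⊠ j ⊠ j ⊞ h(b, b) ⊞ j ⊞ l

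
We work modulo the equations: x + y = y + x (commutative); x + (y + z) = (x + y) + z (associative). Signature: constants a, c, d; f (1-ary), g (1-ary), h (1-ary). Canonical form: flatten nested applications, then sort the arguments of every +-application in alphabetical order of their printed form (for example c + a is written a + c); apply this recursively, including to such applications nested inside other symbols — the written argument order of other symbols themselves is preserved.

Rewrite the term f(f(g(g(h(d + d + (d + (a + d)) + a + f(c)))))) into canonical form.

Answer: f(f(g(g(h(a + a + d + d + d + d + f(c))))))

Derivation:
Work inside:  d + d + (d + (a + d)) + a + f(c)
Flatten:  d + d + d + a + d + a + f(c)
Sort:  a + a + d + d + d + d + f(c)
Put back:  f(f(g(g(h(a + a + d + d + d + d + f(c))))))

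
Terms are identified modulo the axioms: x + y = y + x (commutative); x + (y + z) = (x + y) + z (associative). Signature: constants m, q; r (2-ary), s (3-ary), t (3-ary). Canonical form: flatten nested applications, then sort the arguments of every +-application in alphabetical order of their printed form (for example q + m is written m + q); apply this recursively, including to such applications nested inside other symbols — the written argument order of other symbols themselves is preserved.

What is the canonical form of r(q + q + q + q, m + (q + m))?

Answer: r(q + q + q + q, m + m + q)

Derivation:
Work inside:  m + (q + m)
Merge nested applications:  m + q + m
Sort arguments:  m + m + q
Reassemble:  r(q + q + q + q, m + m + q)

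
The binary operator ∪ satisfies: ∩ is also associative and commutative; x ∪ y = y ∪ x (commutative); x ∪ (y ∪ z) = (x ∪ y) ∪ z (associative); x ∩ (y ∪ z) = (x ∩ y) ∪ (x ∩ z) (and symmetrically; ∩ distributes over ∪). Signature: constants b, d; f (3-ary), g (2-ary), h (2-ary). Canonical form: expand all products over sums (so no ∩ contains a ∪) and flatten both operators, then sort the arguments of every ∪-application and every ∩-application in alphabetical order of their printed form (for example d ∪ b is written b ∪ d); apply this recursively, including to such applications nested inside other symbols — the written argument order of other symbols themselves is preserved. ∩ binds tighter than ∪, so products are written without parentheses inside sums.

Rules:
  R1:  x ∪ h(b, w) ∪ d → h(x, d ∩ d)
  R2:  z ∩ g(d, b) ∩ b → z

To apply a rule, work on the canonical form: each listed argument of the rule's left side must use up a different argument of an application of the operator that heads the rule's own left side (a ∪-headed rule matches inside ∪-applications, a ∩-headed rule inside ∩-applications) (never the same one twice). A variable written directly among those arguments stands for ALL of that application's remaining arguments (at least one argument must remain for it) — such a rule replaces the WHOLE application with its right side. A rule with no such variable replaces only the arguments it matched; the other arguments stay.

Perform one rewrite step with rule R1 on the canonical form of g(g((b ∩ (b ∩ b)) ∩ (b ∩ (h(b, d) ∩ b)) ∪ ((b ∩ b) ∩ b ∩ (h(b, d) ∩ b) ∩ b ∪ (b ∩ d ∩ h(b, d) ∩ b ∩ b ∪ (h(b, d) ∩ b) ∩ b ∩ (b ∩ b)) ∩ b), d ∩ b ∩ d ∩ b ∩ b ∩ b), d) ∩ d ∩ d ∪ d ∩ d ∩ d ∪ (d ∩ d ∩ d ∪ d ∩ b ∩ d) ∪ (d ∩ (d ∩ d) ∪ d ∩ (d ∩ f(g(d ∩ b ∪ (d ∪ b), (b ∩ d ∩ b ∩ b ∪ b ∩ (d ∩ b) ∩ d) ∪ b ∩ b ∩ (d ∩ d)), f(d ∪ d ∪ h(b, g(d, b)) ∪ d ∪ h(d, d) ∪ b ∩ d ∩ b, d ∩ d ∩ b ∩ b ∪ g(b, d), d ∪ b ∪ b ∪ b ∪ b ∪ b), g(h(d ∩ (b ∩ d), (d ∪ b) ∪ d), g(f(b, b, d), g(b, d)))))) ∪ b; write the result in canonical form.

Canonical form:  b ∪ b ∩ d ∩ d ∪ d ∩ d ∩ d ∪ d ∩ d ∩ d ∪ d ∩ d ∩ d ∪ d ∩ d ∩ f(g(b ∪ b ∩ d ∪ d, b ∩ b ∩ b ∩ d ∪ b ∩ b ∩ d ∩ d ∪ b ∩ b ∩ d ∩ d), f(b ∩ b ∩ d ∪ d ∪ d ∪ d ∪ h(b, g(d, b)) ∪ h(d, d), b ∩ b ∩ d ∩ d ∪ g(b, d), b ∪ b ∪ b ∪ b ∪ b ∪ d), g(h(b ∩ d ∩ d, b ∪ d ∪ d), g(f(b, b, d), g(b, d)))) ∪ d ∩ d ∩ g(g(b ∩ b ∩ b ∩ b ∩ b ∩ h(b, d) ∪ b ∩ b ∩ b ∩ b ∩ b ∩ h(b, d) ∪ b ∩ b ∩ b ∩ b ∩ b ∩ h(b, d) ∪ b ∩ b ∩ b ∩ b ∩ d ∩ h(b, d), b ∩ b ∩ b ∩ b ∩ d ∩ d), d)
Match R1:  consume d, h(b, g(d, b));  w := g(d, b), x := b ∩ b ∩ d ∪ d ∪ d ∪ h(d, d)
The extension variable absorbs all remaining arguments, so the whole application is rewritten.
Result:  b ∪ b ∩ d ∩ d ∪ d ∩ d ∩ d ∪ d ∩ d ∩ d ∪ d ∩ d ∩ d ∪ d ∩ d ∩ f(g(b ∪ b ∩ d ∪ d, b ∩ b ∩ b ∩ d ∪ b ∩ b ∩ d ∩ d ∪ b ∩ b ∩ d ∩ d), f(h(b ∩ b ∩ d ∪ d ∪ d ∪ h(d, d), d ∩ d), b ∩ b ∩ d ∩ d ∪ g(b, d), b ∪ b ∪ b ∪ b ∪ b ∪ d), g(h(b ∩ d ∩ d, b ∪ d ∪ d), g(f(b, b, d), g(b, d)))) ∪ d ∩ d ∩ g(g(b ∩ b ∩ b ∩ b ∩ b ∩ h(b, d) ∪ b ∩ b ∩ b ∩ b ∩ b ∩ h(b, d) ∪ b ∩ b ∩ b ∩ b ∩ b ∩ h(b, d) ∪ b ∩ b ∩ b ∩ b ∩ d ∩ h(b, d), b ∩ b ∩ b ∩ b ∩ d ∩ d), d)

Answer: b ∪ b ∩ d ∩ d ∪ d ∩ d ∩ d ∪ d ∩ d ∩ d ∪ d ∩ d ∩ d ∪ d ∩ d ∩ f(g(b ∪ b ∩ d ∪ d, b ∩ b ∩ b ∩ d ∪ b ∩ b ∩ d ∩ d ∪ b ∩ b ∩ d ∩ d), f(h(b ∩ b ∩ d ∪ d ∪ d ∪ h(d, d), d ∩ d), b ∩ b ∩ d ∩ d ∪ g(b, d), b ∪ b ∪ b ∪ b ∪ b ∪ d), g(h(b ∩ d ∩ d, b ∪ d ∪ d), g(f(b, b, d), g(b, d)))) ∪ d ∩ d ∩ g(g(b ∩ b ∩ b ∩ b ∩ b ∩ h(b, d) ∪ b ∩ b ∩ b ∩ b ∩ b ∩ h(b, d) ∪ b ∩ b ∩ b ∩ b ∩ b ∩ h(b, d) ∪ b ∩ b ∩ b ∩ b ∩ d ∩ h(b, d), b ∩ b ∩ b ∩ b ∩ d ∩ d), d)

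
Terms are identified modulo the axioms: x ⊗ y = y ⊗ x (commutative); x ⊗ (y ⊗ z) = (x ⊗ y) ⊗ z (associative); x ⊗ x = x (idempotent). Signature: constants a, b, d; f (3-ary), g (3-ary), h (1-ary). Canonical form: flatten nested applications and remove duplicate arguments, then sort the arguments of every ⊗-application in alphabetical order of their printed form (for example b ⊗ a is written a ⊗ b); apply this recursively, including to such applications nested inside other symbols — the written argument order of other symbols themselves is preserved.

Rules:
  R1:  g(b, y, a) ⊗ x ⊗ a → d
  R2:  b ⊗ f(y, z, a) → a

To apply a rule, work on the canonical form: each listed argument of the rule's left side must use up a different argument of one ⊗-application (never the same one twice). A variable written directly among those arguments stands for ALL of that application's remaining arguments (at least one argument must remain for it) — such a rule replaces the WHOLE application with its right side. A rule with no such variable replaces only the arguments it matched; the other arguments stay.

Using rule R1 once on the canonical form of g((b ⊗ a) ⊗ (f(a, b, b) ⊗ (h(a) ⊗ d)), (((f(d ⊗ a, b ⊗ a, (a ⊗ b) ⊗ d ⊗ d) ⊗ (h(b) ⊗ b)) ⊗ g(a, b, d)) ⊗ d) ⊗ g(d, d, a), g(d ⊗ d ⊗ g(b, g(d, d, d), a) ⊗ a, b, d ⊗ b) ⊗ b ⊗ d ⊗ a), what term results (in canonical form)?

Canonical form:  g(a ⊗ b ⊗ d ⊗ f(a, b, b) ⊗ h(a), b ⊗ d ⊗ f(a ⊗ d, a ⊗ b, a ⊗ b ⊗ d) ⊗ g(a, b, d) ⊗ g(d, d, a) ⊗ h(b), a ⊗ b ⊗ d ⊗ g(a ⊗ d ⊗ g(b, g(d, d, d), a), b, b ⊗ d))
Match R1:  consume a, g(b, g(d, d, d), a);  x := d, y := g(d, d, d)
The variable takes the whole remainder — replace the entire application.
New term:  g(a ⊗ b ⊗ d ⊗ f(a, b, b) ⊗ h(a), b ⊗ d ⊗ f(a ⊗ d, a ⊗ b, a ⊗ b ⊗ d) ⊗ g(a, b, d) ⊗ g(d, d, a) ⊗ h(b), a ⊗ b ⊗ d ⊗ g(d, b, b ⊗ d))

Answer: g(a ⊗ b ⊗ d ⊗ f(a, b, b) ⊗ h(a), b ⊗ d ⊗ f(a ⊗ d, a ⊗ b, a ⊗ b ⊗ d) ⊗ g(a, b, d) ⊗ g(d, d, a) ⊗ h(b), a ⊗ b ⊗ d ⊗ g(d, b, b ⊗ d))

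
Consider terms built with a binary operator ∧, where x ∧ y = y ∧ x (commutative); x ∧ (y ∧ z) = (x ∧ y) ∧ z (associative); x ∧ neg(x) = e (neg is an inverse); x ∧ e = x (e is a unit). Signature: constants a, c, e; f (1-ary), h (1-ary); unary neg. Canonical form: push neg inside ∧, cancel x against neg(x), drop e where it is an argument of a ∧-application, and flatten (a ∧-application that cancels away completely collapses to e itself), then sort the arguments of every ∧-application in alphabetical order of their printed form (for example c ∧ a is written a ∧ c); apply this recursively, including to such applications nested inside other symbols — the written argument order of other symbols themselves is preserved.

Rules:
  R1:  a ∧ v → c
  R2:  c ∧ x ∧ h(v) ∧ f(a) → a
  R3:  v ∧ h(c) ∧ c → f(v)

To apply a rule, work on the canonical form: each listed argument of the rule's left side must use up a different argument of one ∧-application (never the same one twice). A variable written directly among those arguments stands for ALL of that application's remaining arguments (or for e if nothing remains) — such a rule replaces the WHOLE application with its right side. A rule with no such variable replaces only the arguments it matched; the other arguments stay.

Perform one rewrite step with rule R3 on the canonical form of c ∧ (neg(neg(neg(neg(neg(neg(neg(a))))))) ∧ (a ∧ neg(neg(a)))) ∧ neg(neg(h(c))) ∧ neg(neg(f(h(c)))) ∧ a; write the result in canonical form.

Canonical form:  a ∧ a ∧ c ∧ f(h(c)) ∧ h(c)
Apply R3:  consuming c, h(c);  v := a ∧ a ∧ f(h(c))
Every leftover argument binds to the variable; the entire application is replaced.
Result:  f(a ∧ a ∧ f(h(c)))

Answer: f(a ∧ a ∧ f(h(c)))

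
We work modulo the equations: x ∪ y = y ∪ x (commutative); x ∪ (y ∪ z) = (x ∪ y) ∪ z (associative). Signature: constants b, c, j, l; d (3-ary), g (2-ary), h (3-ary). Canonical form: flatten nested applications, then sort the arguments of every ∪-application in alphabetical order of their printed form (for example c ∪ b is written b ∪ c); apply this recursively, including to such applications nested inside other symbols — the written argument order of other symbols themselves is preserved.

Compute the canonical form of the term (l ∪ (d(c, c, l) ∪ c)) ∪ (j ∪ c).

Answer: c ∪ c ∪ d(c, c, l) ∪ j ∪ l

Derivation:
Flatten:  l ∪ d(c, c, l) ∪ c ∪ j ∪ c
Sort:  c ∪ c ∪ d(c, c, l) ∪ j ∪ l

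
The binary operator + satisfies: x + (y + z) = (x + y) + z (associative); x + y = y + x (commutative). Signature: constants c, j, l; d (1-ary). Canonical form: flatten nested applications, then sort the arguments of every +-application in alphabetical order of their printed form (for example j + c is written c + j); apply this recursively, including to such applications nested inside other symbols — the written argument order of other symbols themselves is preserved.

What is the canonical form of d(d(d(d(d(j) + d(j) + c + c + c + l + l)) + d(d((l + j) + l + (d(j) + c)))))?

Answer: d(d(d(d(c + c + c + d(j) + d(j) + l + l)) + d(d(c + d(j) + j + l + l))))

Derivation:
Descend into:  d(d(d(j) + d(j) + c + c + c + l + l)) + d(d((l + j) + l + (d(j) + c)))
Inside:  d(d(d(j) + d(j) + c + c + c + l + l))  →  d(d(c + c + c + d(j) + d(j) + l + l))
Inside:  d(d((l + j) + l + (d(j) + c)))  →  d(d(c + d(j) + j + l + l))
Sort:  d(d(c + c + c + d(j) + d(j) + l + l)) + d(d(c + d(j) + j + l + l))
Rebuild:  d(d(d(d(c + c + c + d(j) + d(j) + l + l)) + d(d(c + d(j) + j + l + l))))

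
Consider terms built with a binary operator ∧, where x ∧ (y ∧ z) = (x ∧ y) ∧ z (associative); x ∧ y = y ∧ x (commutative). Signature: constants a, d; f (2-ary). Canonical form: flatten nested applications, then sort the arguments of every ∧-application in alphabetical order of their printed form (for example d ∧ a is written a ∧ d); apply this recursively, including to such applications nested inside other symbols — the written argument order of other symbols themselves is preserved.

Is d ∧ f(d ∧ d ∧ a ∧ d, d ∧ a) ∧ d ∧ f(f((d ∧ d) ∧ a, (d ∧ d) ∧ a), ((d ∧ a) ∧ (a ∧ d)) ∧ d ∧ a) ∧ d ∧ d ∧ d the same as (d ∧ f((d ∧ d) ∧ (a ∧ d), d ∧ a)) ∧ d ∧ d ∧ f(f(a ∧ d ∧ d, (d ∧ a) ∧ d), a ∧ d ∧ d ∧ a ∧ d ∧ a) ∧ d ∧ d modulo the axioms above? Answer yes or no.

Answer: yes — both canonical forms are d ∧ d ∧ d ∧ d ∧ d ∧ f(a ∧ d ∧ d ∧ d, a ∧ d) ∧ f(f(a ∧ d ∧ d, a ∧ d ∧ d), a ∧ a ∧ a ∧ d ∧ d ∧ d)

Derivation:
Left:  d ∧ f(d ∧ d ∧ a ∧ d, d ∧ a) ∧ d ∧ f(f((d ∧ d) ∧ a, (d ∧ d) ∧ a), ((d ∧ a) ∧ (a ∧ d)) ∧ d ∧ a) ∧ d ∧ d ∧ d
  Simplify inside:  f(d ∧ d ∧ a ∧ d, d ∧ a)  →  f(a ∧ d ∧ d ∧ d, a ∧ d)
  Canonicalize subterm:  f(f((d ∧ d) ∧ a, (d ∧ d) ∧ a), ((d ∧ a) ∧ (a ∧ d)) ∧ d ∧ a)  →  f(f(a ∧ d ∧ d, a ∧ d ∧ d), a ∧ a ∧ a ∧ d ∧ d ∧ d)
  Order the arguments:  d ∧ d ∧ d ∧ d ∧ d ∧ f(a ∧ d ∧ d ∧ d, a ∧ d) ∧ f(f(a ∧ d ∧ d, a ∧ d ∧ d), a ∧ a ∧ a ∧ d ∧ d ∧ d)
Right:  (d ∧ f((d ∧ d) ∧ (a ∧ d), d ∧ a)) ∧ d ∧ d ∧ f(f(a ∧ d ∧ d, (d ∧ a) ∧ d), a ∧ d ∧ d ∧ a ∧ d ∧ a) ∧ d ∧ d
  Flatten:  d ∧ f((d ∧ d) ∧ (a ∧ d), d ∧ a) ∧ d ∧ d ∧ f(f(a ∧ d ∧ d, (d ∧ a) ∧ d), a ∧ d ∧ d ∧ a ∧ d ∧ a) ∧ d ∧ d
  Canonicalize subterm:  f((d ∧ d) ∧ (a ∧ d), d ∧ a)  →  f(a ∧ d ∧ d ∧ d, a ∧ d)
  Simplify inside:  f(f(a ∧ d ∧ d, (d ∧ a) ∧ d), a ∧ d ∧ d ∧ a ∧ d ∧ a)  →  f(f(a ∧ d ∧ d, a ∧ d ∧ d), a ∧ a ∧ a ∧ d ∧ d ∧ d)
  Order the arguments:  d ∧ d ∧ d ∧ d ∧ d ∧ f(a ∧ d ∧ d ∧ d, a ∧ d) ∧ f(f(a ∧ d ∧ d, a ∧ d ∧ d), a ∧ a ∧ a ∧ d ∧ d ∧ d)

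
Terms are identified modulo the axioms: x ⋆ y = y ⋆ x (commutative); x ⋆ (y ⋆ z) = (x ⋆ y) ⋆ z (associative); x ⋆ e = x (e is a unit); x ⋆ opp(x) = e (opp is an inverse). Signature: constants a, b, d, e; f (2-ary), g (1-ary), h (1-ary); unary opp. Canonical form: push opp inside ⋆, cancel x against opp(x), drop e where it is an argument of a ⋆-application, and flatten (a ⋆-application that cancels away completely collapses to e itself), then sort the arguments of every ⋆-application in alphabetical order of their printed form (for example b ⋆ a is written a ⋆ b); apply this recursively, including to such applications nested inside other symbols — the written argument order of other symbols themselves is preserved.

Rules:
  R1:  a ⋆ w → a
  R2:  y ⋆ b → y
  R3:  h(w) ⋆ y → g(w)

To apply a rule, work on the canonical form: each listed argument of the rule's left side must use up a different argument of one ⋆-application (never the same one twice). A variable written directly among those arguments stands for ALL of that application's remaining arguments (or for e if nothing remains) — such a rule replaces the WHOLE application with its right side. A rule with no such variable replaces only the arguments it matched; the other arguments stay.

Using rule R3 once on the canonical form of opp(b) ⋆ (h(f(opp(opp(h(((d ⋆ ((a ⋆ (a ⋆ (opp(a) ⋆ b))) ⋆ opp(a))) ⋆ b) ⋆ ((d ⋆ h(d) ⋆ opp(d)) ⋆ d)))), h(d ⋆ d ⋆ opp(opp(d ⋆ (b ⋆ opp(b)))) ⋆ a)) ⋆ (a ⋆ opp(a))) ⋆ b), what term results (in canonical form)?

Canonical form:  h(f(h(b ⋆ b ⋆ d ⋆ d ⋆ h(d)), h(a ⋆ d ⋆ d ⋆ d)))
R3 matches:  uses h(d);  w := d, y := b ⋆ b ⋆ d ⋆ d
The variable takes the whole remainder — replace the entire application.
New term:  h(f(h(g(d)), h(a ⋆ d ⋆ d ⋆ d)))

Answer: h(f(h(g(d)), h(a ⋆ d ⋆ d ⋆ d)))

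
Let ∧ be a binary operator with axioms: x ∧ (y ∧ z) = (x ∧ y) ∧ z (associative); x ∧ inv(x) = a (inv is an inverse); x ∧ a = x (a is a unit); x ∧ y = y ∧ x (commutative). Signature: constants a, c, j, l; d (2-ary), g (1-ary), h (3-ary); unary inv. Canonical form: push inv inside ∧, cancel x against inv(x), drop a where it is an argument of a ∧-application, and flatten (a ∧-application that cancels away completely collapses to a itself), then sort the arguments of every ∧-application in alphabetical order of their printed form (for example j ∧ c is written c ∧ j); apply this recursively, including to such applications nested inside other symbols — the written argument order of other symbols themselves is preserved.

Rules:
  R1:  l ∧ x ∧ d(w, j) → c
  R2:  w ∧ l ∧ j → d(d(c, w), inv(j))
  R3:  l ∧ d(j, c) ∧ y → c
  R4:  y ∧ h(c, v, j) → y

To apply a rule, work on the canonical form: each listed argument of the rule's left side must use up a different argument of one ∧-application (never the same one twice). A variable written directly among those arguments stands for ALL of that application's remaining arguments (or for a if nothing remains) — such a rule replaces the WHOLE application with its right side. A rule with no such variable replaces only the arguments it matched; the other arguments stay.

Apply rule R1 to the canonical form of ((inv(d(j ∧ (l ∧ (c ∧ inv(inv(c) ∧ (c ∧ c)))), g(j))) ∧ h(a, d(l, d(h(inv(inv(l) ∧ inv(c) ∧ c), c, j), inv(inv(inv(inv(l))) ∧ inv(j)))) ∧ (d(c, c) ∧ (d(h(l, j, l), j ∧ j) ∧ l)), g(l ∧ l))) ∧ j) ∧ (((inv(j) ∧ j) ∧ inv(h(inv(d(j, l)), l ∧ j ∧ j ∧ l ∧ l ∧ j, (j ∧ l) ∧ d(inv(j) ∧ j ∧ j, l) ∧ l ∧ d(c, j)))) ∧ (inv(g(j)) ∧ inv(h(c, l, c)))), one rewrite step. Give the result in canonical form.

Canonical form:  h(a, d(c, c) ∧ d(h(l, j, l), j ∧ j) ∧ d(l, d(h(l, c, j), j ∧ l)) ∧ l, g(l ∧ l)) ∧ inv(d(j ∧ l, g(j))) ∧ inv(g(j)) ∧ inv(h(c, l, c)) ∧ inv(h(inv(d(j, l)), j ∧ j ∧ j ∧ l ∧ l ∧ l, d(c, j) ∧ d(j, l) ∧ j ∧ l ∧ l)) ∧ j
R1 matches:  uses d(c, j), l;  w := c, x := d(j, l) ∧ j ∧ l
The extension variable absorbs all remaining arguments, so the whole application is rewritten.
Giving:  h(a, d(c, c) ∧ d(h(l, j, l), j ∧ j) ∧ d(l, d(h(l, c, j), j ∧ l)) ∧ l, g(l ∧ l)) ∧ inv(d(j ∧ l, g(j))) ∧ inv(g(j)) ∧ inv(h(c, l, c)) ∧ inv(h(inv(d(j, l)), j ∧ j ∧ j ∧ l ∧ l ∧ l, c)) ∧ j

Answer: h(a, d(c, c) ∧ d(h(l, j, l), j ∧ j) ∧ d(l, d(h(l, c, j), j ∧ l)) ∧ l, g(l ∧ l)) ∧ inv(d(j ∧ l, g(j))) ∧ inv(g(j)) ∧ inv(h(c, l, c)) ∧ inv(h(inv(d(j, l)), j ∧ j ∧ j ∧ l ∧ l ∧ l, c)) ∧ j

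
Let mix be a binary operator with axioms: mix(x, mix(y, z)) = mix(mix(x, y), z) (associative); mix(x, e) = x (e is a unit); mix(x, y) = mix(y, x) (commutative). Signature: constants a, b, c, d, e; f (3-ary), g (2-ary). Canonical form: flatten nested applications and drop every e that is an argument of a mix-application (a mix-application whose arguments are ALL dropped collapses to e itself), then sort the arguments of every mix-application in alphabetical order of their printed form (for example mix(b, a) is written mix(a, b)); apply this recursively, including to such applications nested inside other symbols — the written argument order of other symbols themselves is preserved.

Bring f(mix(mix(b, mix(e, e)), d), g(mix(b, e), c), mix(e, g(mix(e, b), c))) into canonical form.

Answer: f(mix(b, d), g(b, c), g(b, c))

Derivation:
Work inside:  mix(e, g(mix(e, b), c))
Inside:  g(mix(e, b), c)  →  g(b, c)
Drop the unit:  drop e
Sort arguments:  g(b, c)
Rebuild:  f(mix(b, d), g(b, c), g(b, c))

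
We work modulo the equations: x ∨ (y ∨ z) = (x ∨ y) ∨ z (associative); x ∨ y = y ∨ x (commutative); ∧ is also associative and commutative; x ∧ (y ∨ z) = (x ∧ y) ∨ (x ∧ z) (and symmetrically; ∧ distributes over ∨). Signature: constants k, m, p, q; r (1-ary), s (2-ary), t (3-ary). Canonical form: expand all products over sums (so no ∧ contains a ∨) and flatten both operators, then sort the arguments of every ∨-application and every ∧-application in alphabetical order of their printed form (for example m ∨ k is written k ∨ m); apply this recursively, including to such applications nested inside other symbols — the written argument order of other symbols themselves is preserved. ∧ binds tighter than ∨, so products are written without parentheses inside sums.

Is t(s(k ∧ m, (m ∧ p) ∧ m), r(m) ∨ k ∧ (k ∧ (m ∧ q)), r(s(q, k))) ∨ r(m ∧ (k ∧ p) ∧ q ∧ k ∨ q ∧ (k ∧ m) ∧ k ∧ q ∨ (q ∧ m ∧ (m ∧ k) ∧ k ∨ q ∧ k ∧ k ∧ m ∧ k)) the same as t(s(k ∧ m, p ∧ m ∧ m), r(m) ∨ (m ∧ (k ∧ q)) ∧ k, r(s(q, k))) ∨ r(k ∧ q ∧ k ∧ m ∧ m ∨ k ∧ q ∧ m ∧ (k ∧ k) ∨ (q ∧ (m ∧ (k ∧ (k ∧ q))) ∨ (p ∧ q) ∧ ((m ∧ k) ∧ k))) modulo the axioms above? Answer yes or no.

Left:  t(s(k ∧ m, (m ∧ p) ∧ m), r(m) ∨ k ∧ (k ∧ (m ∧ q)), r(s(q, k))) ∨ r(m ∧ (k ∧ p) ∧ q ∧ k ∨ q ∧ (k ∧ m) ∧ k ∧ q ∨ (q ∧ m ∧ (m ∧ k) ∧ k ∨ q ∧ k ∧ k ∧ m ∧ k))
  Un-nest:  t(s(k ∧ m, m ∧ m ∧ p), k ∧ k ∧ m ∧ q ∨ r(m), r(s(q, k))) ∨ r(k ∧ k ∧ k ∧ m ∧ q ∨ k ∧ k ∧ m ∧ m ∧ q ∨ k ∧ k ∧ m ∧ p ∧ q ∨ k ∧ k ∧ m ∧ q ∧ q)
  Sort arguments:  r(k ∧ k ∧ k ∧ m ∧ q ∨ k ∧ k ∧ m ∧ m ∧ q ∨ k ∧ k ∧ m ∧ p ∧ q ∨ k ∧ k ∧ m ∧ q ∧ q) ∨ t(s(k ∧ m, m ∧ m ∧ p), k ∧ k ∧ m ∧ q ∨ r(m), r(s(q, k)))
Right:  t(s(k ∧ m, p ∧ m ∧ m), r(m) ∨ (m ∧ (k ∧ q)) ∧ k, r(s(q, k))) ∨ r(k ∧ q ∧ k ∧ m ∧ m ∨ k ∧ q ∧ m ∧ (k ∧ k) ∨ (q ∧ (m ∧ (k ∧ (k ∧ q))) ∨ (p ∧ q) ∧ ((m ∧ k) ∧ k)))
  Merge nested applications:  t(s(k ∧ m, m ∧ m ∧ p), k ∧ k ∧ m ∧ q ∨ r(m), r(s(q, k))) ∨ r(k ∧ k ∧ k ∧ m ∧ q ∨ k ∧ k ∧ m ∧ m ∧ q ∨ k ∧ k ∧ m ∧ p ∧ q ∨ k ∧ k ∧ m ∧ q ∧ q)
  Sort:  r(k ∧ k ∧ k ∧ m ∧ q ∨ k ∧ k ∧ m ∧ m ∧ q ∨ k ∧ k ∧ m ∧ p ∧ q ∨ k ∧ k ∧ m ∧ q ∧ q) ∨ t(s(k ∧ m, m ∧ m ∧ p), k ∧ k ∧ m ∧ q ∨ r(m), r(s(q, k)))

Answer: yes — both canonical forms are r(k ∧ k ∧ k ∧ m ∧ q ∨ k ∧ k ∧ m ∧ m ∧ q ∨ k ∧ k ∧ m ∧ p ∧ q ∨ k ∧ k ∧ m ∧ q ∧ q) ∨ t(s(k ∧ m, m ∧ m ∧ p), k ∧ k ∧ m ∧ q ∨ r(m), r(s(q, k)))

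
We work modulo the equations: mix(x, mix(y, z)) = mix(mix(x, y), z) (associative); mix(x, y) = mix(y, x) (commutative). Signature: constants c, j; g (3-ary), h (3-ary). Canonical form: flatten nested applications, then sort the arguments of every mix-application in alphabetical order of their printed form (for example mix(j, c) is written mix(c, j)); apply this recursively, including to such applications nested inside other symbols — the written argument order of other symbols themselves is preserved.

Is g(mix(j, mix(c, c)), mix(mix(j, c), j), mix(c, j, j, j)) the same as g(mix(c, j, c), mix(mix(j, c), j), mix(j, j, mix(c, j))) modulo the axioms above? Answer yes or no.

Answer: yes — both canonical forms are g(mix(c, c, j), mix(c, j, j), mix(c, j, j, j))

Derivation:
Left:  g(mix(j, mix(c, c)), mix(mix(j, c), j), mix(c, j, j, j))
  Descend into:  mix(mix(j, c), j)
  Un-nest:  mix(j, c, j)
  Sort:  mix(c, j, j)
  Put back:  g(mix(c, c, j), mix(c, j, j), mix(c, j, j, j))
Right:  g(mix(c, j, c), mix(mix(j, c), j), mix(j, j, mix(c, j)))
  Work inside:  mix(j, j, mix(c, j))
  Merge nested applications:  mix(j, j, c, j)
  Order the arguments:  mix(c, j, j, j)
  Put back:  g(mix(c, c, j), mix(c, j, j), mix(c, j, j, j))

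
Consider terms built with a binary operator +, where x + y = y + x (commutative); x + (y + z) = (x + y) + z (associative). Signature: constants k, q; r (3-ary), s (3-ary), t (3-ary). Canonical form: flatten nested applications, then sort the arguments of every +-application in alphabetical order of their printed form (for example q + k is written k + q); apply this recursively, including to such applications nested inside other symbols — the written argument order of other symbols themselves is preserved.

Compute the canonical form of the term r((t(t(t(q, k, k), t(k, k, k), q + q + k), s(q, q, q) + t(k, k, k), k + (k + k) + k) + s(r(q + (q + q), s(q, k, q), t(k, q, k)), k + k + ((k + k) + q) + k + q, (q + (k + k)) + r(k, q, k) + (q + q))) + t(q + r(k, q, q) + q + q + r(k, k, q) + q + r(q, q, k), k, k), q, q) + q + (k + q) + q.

Answer: k + q + q + q + r(s(r(q + q + q, s(q, k, q), t(k, q, k)), k + k + k + k + k + q + q, k + k + q + q + q + r(k, q, k)) + t(q + q + q + q + r(k, k, q) + r(k, q, q) + r(q, q, k), k, k) + t(t(t(q, k, k), t(k, k, k), k + q + q), s(q, q, q) + t(k, k, k), k + k + k + k), q, q)

Derivation:
Merge nested applications:  r((t(t(t(q, k, k), t(k, k, k), q + q + k), s(q, q, q) + t(k, k, k), k + (k + k) + k) + s(r(q + (q + q), s(q, k, q), t(k, q, k)), k + k + ((k + k) + q) + k + q, (q + (k + k)) + r(k, q, k) + (q + q))) + t(q + r(k, q, q) + q + q + r(k, k, q) + q + r(q, q, k), k, k), q, q) + q + k + q + q
Inside:  r((t(t(t(q, k, k), t(k, k, k), q + q + k), s(q, q, q) + t(k, k, k), k + (k + k) + k) + s(r(q + (q + q), s(q, k, q), t(k, q, k)), k + k + ((k + k) + q) + k + q, (q + (k + k)) + r(k, q, k) + (q + q))) + t(q + r(k, q, q) + q + q + r(k, k, q) + q + r(q, q, k), k, k), q, q)  →  r(s(r(q + q + q, s(q, k, q), t(k, q, k)), k + k + k + k + k + q + q, k + k + q + q + q + r(k, q, k)) + t(q + q + q + q + r(k, k, q) + r(k, q, q) + r(q, q, k), k, k) + t(t(t(q, k, k), t(k, k, k), k + q + q), s(q, q, q) + t(k, k, k), k + k + k + k), q, q)
Sort:  k + q + q + q + r(s(r(q + q + q, s(q, k, q), t(k, q, k)), k + k + k + k + k + q + q, k + k + q + q + q + r(k, q, k)) + t(q + q + q + q + r(k, k, q) + r(k, q, q) + r(q, q, k), k, k) + t(t(t(q, k, k), t(k, k, k), k + q + q), s(q, q, q) + t(k, k, k), k + k + k + k), q, q)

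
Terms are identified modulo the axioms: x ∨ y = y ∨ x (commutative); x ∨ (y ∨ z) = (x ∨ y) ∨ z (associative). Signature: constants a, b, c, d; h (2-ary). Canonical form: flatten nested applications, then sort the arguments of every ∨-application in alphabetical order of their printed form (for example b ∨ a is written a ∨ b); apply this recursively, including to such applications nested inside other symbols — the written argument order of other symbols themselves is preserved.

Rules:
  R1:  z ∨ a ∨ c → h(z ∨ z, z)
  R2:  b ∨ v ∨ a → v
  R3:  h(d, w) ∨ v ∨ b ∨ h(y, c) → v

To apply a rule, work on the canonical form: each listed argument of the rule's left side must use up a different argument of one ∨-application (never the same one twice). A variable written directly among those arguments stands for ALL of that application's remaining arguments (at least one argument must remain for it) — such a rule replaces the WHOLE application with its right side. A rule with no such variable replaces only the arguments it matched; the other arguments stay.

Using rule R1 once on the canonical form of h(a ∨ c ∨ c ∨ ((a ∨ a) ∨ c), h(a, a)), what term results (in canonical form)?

Answer: h(h(a ∨ a ∨ a ∨ a ∨ c ∨ c ∨ c ∨ c, a ∨ a ∨ c ∨ c), h(a, a))

Derivation:
Canonical form:  h(a ∨ a ∨ a ∨ c ∨ c ∨ c, h(a, a))
R1 matches:  uses a, c;  z := a ∨ a ∨ c ∨ c
The extension variable absorbs all remaining arguments, so the whole application is rewritten.
Result:  h(h(a ∨ a ∨ a ∨ a ∨ c ∨ c ∨ c ∨ c, a ∨ a ∨ c ∨ c), h(a, a))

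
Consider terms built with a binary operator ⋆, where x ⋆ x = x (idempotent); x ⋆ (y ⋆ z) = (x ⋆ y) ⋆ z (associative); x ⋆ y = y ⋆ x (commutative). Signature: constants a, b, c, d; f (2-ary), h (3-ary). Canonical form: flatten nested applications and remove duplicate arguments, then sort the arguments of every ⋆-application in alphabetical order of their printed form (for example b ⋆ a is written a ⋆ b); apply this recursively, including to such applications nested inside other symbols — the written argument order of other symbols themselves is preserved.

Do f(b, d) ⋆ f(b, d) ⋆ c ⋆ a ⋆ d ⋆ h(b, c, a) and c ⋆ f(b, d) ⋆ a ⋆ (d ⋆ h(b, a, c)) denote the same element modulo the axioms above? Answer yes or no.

Answer: no — a ⋆ c ⋆ d ⋆ f(b, d) ⋆ h(b, c, a) vs a ⋆ c ⋆ d ⋆ f(b, d) ⋆ h(b, a, c)

Derivation:
Left:  f(b, d) ⋆ f(b, d) ⋆ c ⋆ a ⋆ d ⋆ h(b, c, a)
  Drop duplicates:  drop duplicate f(b, d)
  Order the arguments:  a ⋆ c ⋆ d ⋆ f(b, d) ⋆ h(b, c, a)
Right:  c ⋆ f(b, d) ⋆ a ⋆ (d ⋆ h(b, a, c))
  Merge nested applications:  c ⋆ f(b, d) ⋆ a ⋆ d ⋆ h(b, a, c)
  Order the arguments:  a ⋆ c ⋆ d ⋆ f(b, d) ⋆ h(b, a, c)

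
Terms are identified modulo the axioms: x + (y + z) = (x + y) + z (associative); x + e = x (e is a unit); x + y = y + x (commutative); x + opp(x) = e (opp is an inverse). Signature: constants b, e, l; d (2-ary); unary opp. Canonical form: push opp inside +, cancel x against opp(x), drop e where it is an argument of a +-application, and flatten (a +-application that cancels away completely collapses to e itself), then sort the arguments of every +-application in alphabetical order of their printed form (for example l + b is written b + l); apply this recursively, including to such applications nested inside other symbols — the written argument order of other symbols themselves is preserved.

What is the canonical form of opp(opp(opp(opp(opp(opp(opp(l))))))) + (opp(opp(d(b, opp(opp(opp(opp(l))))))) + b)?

Push opp inside:  distribute opp over + and collapse double opp
Combine occurrences:  opp(l) + d(b, l) + b
Sort:  b + d(b, l) + opp(l)

Answer: b + d(b, l) + opp(l)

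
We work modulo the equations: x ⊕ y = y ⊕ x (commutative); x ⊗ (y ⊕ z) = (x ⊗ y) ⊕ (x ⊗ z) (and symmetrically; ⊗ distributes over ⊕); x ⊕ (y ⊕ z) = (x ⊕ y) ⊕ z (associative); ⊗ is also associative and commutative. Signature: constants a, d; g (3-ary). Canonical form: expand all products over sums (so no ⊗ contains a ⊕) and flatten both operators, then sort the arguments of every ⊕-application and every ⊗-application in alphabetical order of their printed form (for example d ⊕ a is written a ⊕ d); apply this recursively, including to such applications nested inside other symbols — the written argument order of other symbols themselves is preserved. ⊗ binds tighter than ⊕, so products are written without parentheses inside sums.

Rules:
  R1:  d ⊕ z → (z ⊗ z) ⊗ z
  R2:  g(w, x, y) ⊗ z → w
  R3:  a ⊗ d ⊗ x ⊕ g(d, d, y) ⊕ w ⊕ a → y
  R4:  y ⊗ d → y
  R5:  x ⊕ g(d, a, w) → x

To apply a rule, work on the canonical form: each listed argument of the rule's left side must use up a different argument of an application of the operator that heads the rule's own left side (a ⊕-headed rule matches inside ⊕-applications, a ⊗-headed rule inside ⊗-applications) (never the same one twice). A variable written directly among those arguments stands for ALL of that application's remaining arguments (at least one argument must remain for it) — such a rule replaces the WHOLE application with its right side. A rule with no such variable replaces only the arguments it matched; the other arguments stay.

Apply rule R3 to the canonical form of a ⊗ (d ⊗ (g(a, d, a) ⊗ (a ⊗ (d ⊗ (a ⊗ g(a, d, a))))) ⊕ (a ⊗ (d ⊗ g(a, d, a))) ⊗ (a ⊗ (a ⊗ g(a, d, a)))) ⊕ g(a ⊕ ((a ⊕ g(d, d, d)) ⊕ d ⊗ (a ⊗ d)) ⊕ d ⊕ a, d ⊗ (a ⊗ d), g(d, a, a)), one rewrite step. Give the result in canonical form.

Answer: a ⊗ a ⊗ a ⊗ a ⊗ d ⊗ g(a, d, a) ⊗ g(a, d, a) ⊕ a ⊗ a ⊗ a ⊗ d ⊗ d ⊗ g(a, d, a) ⊗ g(a, d, a) ⊕ g(d, a ⊗ d ⊗ d, g(d, a, a))

Derivation:
Canonical form:  a ⊗ a ⊗ a ⊗ a ⊗ d ⊗ g(a, d, a) ⊗ g(a, d, a) ⊕ a ⊗ a ⊗ a ⊗ d ⊗ d ⊗ g(a, d, a) ⊗ g(a, d, a) ⊕ g(a ⊕ a ⊕ a ⊕ a ⊗ d ⊗ d ⊕ d ⊕ g(d, d, d), a ⊗ d ⊗ d, g(d, a, a))
R3 matches:  uses a, a ⊗ d ⊗ d, g(d, d, d);  w := a ⊕ a ⊕ d, x := d, y := d
The extension variable absorbs all remaining arguments, so the whole application is rewritten.
Result:  a ⊗ a ⊗ a ⊗ a ⊗ d ⊗ g(a, d, a) ⊗ g(a, d, a) ⊕ a ⊗ a ⊗ a ⊗ d ⊗ d ⊗ g(a, d, a) ⊗ g(a, d, a) ⊕ g(d, a ⊗ d ⊗ d, g(d, a, a))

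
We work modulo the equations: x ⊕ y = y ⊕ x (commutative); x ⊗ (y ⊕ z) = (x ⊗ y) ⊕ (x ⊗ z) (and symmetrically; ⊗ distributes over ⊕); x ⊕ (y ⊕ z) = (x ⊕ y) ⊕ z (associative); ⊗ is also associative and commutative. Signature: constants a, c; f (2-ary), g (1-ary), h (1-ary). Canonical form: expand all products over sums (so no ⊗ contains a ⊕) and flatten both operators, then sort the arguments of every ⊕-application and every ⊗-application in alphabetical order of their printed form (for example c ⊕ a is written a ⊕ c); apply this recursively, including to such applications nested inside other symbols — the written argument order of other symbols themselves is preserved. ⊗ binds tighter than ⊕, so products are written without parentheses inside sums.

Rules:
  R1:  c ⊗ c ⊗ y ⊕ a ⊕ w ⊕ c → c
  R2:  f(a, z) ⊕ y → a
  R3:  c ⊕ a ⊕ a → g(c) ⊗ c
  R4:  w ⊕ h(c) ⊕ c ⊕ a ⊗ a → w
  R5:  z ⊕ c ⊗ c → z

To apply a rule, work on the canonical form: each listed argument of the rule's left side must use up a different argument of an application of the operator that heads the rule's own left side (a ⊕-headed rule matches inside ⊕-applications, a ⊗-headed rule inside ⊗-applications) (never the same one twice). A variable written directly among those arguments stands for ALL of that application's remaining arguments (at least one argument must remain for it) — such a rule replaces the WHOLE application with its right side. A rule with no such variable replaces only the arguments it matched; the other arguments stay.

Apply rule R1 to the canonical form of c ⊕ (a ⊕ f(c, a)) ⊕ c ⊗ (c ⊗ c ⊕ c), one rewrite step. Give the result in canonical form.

Answer: c

Derivation:
Canonical form:  a ⊕ c ⊕ c ⊗ c ⊕ c ⊗ c ⊗ c ⊕ f(c, a)
Match R1:  consume a, c, c ⊗ c ⊗ c;  w := c ⊗ c ⊕ f(c, a), y := c
The extension variable absorbs all remaining arguments, so the whole application is rewritten.
New term:  c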